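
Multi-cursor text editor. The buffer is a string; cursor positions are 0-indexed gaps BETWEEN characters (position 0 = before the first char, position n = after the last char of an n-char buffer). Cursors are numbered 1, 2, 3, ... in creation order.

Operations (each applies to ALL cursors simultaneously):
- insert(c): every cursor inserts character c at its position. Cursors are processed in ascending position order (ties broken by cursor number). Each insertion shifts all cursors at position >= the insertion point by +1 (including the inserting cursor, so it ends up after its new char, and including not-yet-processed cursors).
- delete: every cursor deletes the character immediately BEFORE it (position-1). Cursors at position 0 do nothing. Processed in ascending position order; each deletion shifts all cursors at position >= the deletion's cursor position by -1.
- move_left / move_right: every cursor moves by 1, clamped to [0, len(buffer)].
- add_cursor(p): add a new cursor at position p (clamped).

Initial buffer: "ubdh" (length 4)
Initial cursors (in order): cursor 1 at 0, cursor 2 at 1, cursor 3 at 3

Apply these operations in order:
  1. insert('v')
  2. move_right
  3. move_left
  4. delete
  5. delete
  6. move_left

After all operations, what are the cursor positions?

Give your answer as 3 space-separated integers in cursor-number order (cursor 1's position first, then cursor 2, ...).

After op 1 (insert('v')): buffer="vuvbdvh" (len 7), cursors c1@1 c2@3 c3@6, authorship 1.2..3.
After op 2 (move_right): buffer="vuvbdvh" (len 7), cursors c1@2 c2@4 c3@7, authorship 1.2..3.
After op 3 (move_left): buffer="vuvbdvh" (len 7), cursors c1@1 c2@3 c3@6, authorship 1.2..3.
After op 4 (delete): buffer="ubdh" (len 4), cursors c1@0 c2@1 c3@3, authorship ....
After op 5 (delete): buffer="bh" (len 2), cursors c1@0 c2@0 c3@1, authorship ..
After op 6 (move_left): buffer="bh" (len 2), cursors c1@0 c2@0 c3@0, authorship ..

Answer: 0 0 0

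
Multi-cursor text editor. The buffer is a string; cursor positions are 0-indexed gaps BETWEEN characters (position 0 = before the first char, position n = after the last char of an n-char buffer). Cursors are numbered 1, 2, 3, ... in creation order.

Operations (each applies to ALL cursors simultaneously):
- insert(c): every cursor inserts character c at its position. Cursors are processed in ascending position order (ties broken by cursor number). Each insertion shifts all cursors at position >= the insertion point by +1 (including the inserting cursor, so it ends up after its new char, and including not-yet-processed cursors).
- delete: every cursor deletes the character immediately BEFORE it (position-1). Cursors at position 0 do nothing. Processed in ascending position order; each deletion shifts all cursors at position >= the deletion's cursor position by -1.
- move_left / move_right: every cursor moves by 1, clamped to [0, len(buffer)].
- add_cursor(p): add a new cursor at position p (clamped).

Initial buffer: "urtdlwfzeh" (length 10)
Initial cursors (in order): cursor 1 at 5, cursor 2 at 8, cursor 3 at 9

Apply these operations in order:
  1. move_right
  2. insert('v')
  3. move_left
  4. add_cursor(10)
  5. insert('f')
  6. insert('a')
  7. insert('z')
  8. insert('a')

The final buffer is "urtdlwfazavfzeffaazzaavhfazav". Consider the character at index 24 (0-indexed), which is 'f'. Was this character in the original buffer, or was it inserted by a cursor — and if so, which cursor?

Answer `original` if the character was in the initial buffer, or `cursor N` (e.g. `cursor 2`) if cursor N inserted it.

Answer: cursor 3

Derivation:
After op 1 (move_right): buffer="urtdlwfzeh" (len 10), cursors c1@6 c2@9 c3@10, authorship ..........
After op 2 (insert('v')): buffer="urtdlwvfzevhv" (len 13), cursors c1@7 c2@11 c3@13, authorship ......1...2.3
After op 3 (move_left): buffer="urtdlwvfzevhv" (len 13), cursors c1@6 c2@10 c3@12, authorship ......1...2.3
After op 4 (add_cursor(10)): buffer="urtdlwvfzevhv" (len 13), cursors c1@6 c2@10 c4@10 c3@12, authorship ......1...2.3
After op 5 (insert('f')): buffer="urtdlwfvfzeffvhfv" (len 17), cursors c1@7 c2@13 c4@13 c3@16, authorship ......11...242.33
After op 6 (insert('a')): buffer="urtdlwfavfzeffaavhfav" (len 21), cursors c1@8 c2@16 c4@16 c3@20, authorship ......111...24242.333
After op 7 (insert('z')): buffer="urtdlwfazvfzeffaazzvhfazv" (len 25), cursors c1@9 c2@19 c4@19 c3@24, authorship ......1111...2424242.3333
After op 8 (insert('a')): buffer="urtdlwfazavfzeffaazzaavhfazav" (len 29), cursors c1@10 c2@22 c4@22 c3@28, authorship ......11111...242424242.33333
Authorship (.=original, N=cursor N): . . . . . . 1 1 1 1 1 . . . 2 4 2 4 2 4 2 4 2 . 3 3 3 3 3
Index 24: author = 3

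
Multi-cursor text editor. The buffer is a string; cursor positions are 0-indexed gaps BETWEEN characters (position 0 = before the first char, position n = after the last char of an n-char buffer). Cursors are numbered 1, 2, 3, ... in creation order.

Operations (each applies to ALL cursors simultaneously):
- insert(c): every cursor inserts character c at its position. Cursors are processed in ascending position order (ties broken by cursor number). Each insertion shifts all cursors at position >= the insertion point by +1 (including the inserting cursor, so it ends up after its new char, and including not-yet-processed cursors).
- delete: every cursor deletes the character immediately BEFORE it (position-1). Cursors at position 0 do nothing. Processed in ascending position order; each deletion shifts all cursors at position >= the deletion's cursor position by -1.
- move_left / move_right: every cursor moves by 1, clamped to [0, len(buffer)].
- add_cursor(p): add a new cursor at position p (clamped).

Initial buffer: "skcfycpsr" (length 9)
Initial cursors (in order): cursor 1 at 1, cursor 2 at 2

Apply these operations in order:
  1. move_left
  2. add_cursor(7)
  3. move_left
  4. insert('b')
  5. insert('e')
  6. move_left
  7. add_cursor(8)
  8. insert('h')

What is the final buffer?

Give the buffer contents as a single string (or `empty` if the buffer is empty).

Answer: bbehheskcfhycbhepsr

Derivation:
After op 1 (move_left): buffer="skcfycpsr" (len 9), cursors c1@0 c2@1, authorship .........
After op 2 (add_cursor(7)): buffer="skcfycpsr" (len 9), cursors c1@0 c2@1 c3@7, authorship .........
After op 3 (move_left): buffer="skcfycpsr" (len 9), cursors c1@0 c2@0 c3@6, authorship .........
After op 4 (insert('b')): buffer="bbskcfycbpsr" (len 12), cursors c1@2 c2@2 c3@9, authorship 12......3...
After op 5 (insert('e')): buffer="bbeeskcfycbepsr" (len 15), cursors c1@4 c2@4 c3@12, authorship 1212......33...
After op 6 (move_left): buffer="bbeeskcfycbepsr" (len 15), cursors c1@3 c2@3 c3@11, authorship 1212......33...
After op 7 (add_cursor(8)): buffer="bbeeskcfycbepsr" (len 15), cursors c1@3 c2@3 c4@8 c3@11, authorship 1212......33...
After op 8 (insert('h')): buffer="bbehheskcfhycbhepsr" (len 19), cursors c1@5 c2@5 c4@11 c3@15, authorship 121122....4..333...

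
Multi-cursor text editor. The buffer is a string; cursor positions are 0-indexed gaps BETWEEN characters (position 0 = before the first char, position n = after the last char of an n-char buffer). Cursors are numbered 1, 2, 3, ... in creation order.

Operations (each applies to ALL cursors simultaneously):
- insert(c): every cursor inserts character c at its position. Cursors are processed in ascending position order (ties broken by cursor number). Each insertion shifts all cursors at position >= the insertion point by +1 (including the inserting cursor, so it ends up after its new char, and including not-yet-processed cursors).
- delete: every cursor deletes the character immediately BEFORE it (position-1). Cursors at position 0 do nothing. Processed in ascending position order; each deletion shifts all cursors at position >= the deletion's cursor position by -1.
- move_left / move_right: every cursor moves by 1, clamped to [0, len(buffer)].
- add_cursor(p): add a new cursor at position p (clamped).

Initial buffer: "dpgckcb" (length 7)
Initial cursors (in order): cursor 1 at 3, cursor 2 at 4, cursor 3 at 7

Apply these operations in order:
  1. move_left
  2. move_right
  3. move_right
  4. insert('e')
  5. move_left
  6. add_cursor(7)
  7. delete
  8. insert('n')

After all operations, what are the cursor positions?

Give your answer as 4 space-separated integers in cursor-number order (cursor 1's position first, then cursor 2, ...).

Answer: 4 7 9 7

Derivation:
After op 1 (move_left): buffer="dpgckcb" (len 7), cursors c1@2 c2@3 c3@6, authorship .......
After op 2 (move_right): buffer="dpgckcb" (len 7), cursors c1@3 c2@4 c3@7, authorship .......
After op 3 (move_right): buffer="dpgckcb" (len 7), cursors c1@4 c2@5 c3@7, authorship .......
After op 4 (insert('e')): buffer="dpgcekecbe" (len 10), cursors c1@5 c2@7 c3@10, authorship ....1.2..3
After op 5 (move_left): buffer="dpgcekecbe" (len 10), cursors c1@4 c2@6 c3@9, authorship ....1.2..3
After op 6 (add_cursor(7)): buffer="dpgcekecbe" (len 10), cursors c1@4 c2@6 c4@7 c3@9, authorship ....1.2..3
After op 7 (delete): buffer="dpgece" (len 6), cursors c1@3 c2@4 c4@4 c3@5, authorship ...1.3
After op 8 (insert('n')): buffer="dpgnenncne" (len 10), cursors c1@4 c2@7 c4@7 c3@9, authorship ...1124.33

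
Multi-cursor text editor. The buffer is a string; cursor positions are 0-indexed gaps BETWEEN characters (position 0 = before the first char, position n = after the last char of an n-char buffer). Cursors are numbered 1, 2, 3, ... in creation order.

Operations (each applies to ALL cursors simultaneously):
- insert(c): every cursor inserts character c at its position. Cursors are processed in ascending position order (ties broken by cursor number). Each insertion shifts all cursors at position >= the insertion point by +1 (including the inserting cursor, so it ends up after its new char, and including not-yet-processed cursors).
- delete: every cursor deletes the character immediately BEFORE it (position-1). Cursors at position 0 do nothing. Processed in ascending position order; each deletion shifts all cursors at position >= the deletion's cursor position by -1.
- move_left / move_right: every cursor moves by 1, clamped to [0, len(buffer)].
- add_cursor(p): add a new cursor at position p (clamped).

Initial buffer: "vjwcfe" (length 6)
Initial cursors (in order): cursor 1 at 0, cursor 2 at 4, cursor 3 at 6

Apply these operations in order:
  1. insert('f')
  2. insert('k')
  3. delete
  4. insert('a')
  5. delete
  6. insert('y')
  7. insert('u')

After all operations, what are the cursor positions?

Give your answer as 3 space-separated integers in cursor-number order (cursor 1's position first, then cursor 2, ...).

Answer: 3 10 15

Derivation:
After op 1 (insert('f')): buffer="fvjwcffef" (len 9), cursors c1@1 c2@6 c3@9, authorship 1....2..3
After op 2 (insert('k')): buffer="fkvjwcfkfefk" (len 12), cursors c1@2 c2@8 c3@12, authorship 11....22..33
After op 3 (delete): buffer="fvjwcffef" (len 9), cursors c1@1 c2@6 c3@9, authorship 1....2..3
After op 4 (insert('a')): buffer="favjwcfafefa" (len 12), cursors c1@2 c2@8 c3@12, authorship 11....22..33
After op 5 (delete): buffer="fvjwcffef" (len 9), cursors c1@1 c2@6 c3@9, authorship 1....2..3
After op 6 (insert('y')): buffer="fyvjwcfyfefy" (len 12), cursors c1@2 c2@8 c3@12, authorship 11....22..33
After op 7 (insert('u')): buffer="fyuvjwcfyufefyu" (len 15), cursors c1@3 c2@10 c3@15, authorship 111....222..333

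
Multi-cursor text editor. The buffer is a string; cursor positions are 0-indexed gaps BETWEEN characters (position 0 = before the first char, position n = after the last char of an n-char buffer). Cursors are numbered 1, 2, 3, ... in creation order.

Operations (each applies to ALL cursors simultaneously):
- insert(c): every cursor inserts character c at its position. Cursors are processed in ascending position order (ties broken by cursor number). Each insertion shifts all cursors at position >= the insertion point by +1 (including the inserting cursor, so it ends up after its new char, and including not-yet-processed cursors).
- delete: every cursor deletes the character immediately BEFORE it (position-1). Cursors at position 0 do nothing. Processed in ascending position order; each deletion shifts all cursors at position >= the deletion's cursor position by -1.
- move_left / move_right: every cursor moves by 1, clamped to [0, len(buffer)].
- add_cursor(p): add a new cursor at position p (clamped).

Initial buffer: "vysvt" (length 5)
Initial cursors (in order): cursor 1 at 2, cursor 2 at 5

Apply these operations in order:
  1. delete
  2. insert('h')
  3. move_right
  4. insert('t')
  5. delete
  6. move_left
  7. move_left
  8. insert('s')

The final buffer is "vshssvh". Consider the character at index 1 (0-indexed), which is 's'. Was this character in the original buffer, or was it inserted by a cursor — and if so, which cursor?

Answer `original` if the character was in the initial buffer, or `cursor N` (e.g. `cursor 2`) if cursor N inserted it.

Answer: cursor 1

Derivation:
After op 1 (delete): buffer="vsv" (len 3), cursors c1@1 c2@3, authorship ...
After op 2 (insert('h')): buffer="vhsvh" (len 5), cursors c1@2 c2@5, authorship .1..2
After op 3 (move_right): buffer="vhsvh" (len 5), cursors c1@3 c2@5, authorship .1..2
After op 4 (insert('t')): buffer="vhstvht" (len 7), cursors c1@4 c2@7, authorship .1.1.22
After op 5 (delete): buffer="vhsvh" (len 5), cursors c1@3 c2@5, authorship .1..2
After op 6 (move_left): buffer="vhsvh" (len 5), cursors c1@2 c2@4, authorship .1..2
After op 7 (move_left): buffer="vhsvh" (len 5), cursors c1@1 c2@3, authorship .1..2
After op 8 (insert('s')): buffer="vshssvh" (len 7), cursors c1@2 c2@5, authorship .11.2.2
Authorship (.=original, N=cursor N): . 1 1 . 2 . 2
Index 1: author = 1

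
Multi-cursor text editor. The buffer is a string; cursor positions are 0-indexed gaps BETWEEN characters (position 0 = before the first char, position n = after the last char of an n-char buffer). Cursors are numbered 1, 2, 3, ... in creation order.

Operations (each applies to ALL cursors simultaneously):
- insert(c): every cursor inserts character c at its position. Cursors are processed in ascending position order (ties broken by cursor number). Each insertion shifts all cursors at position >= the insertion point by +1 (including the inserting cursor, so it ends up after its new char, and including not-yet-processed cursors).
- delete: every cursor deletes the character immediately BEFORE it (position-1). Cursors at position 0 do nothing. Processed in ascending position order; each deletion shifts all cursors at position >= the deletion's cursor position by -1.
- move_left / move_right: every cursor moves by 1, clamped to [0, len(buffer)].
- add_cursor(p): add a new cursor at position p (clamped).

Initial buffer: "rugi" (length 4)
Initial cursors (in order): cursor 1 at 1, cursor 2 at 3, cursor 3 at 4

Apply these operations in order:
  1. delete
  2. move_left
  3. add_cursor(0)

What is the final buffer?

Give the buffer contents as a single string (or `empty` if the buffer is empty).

After op 1 (delete): buffer="u" (len 1), cursors c1@0 c2@1 c3@1, authorship .
After op 2 (move_left): buffer="u" (len 1), cursors c1@0 c2@0 c3@0, authorship .
After op 3 (add_cursor(0)): buffer="u" (len 1), cursors c1@0 c2@0 c3@0 c4@0, authorship .

Answer: u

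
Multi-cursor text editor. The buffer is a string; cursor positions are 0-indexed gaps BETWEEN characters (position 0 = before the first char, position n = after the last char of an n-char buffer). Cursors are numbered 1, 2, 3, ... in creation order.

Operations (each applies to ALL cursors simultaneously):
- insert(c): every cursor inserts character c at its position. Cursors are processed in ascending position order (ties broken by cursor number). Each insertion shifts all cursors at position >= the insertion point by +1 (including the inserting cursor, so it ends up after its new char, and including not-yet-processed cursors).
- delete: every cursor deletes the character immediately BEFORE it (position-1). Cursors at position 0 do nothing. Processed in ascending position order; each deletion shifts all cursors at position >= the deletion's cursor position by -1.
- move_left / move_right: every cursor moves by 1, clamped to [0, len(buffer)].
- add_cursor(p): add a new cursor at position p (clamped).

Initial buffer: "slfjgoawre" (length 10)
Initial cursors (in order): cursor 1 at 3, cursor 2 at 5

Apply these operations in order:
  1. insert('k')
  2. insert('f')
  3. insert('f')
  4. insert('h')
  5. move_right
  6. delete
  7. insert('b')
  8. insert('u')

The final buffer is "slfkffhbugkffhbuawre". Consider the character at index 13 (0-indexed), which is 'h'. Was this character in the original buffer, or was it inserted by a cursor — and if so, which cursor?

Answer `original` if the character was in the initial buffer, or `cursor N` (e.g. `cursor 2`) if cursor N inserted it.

Answer: cursor 2

Derivation:
After op 1 (insert('k')): buffer="slfkjgkoawre" (len 12), cursors c1@4 c2@7, authorship ...1..2.....
After op 2 (insert('f')): buffer="slfkfjgkfoawre" (len 14), cursors c1@5 c2@9, authorship ...11..22.....
After op 3 (insert('f')): buffer="slfkffjgkffoawre" (len 16), cursors c1@6 c2@11, authorship ...111..222.....
After op 4 (insert('h')): buffer="slfkffhjgkffhoawre" (len 18), cursors c1@7 c2@13, authorship ...1111..2222.....
After op 5 (move_right): buffer="slfkffhjgkffhoawre" (len 18), cursors c1@8 c2@14, authorship ...1111..2222.....
After op 6 (delete): buffer="slfkffhgkffhawre" (len 16), cursors c1@7 c2@12, authorship ...1111.2222....
After op 7 (insert('b')): buffer="slfkffhbgkffhbawre" (len 18), cursors c1@8 c2@14, authorship ...11111.22222....
After op 8 (insert('u')): buffer="slfkffhbugkffhbuawre" (len 20), cursors c1@9 c2@16, authorship ...111111.222222....
Authorship (.=original, N=cursor N): . . . 1 1 1 1 1 1 . 2 2 2 2 2 2 . . . .
Index 13: author = 2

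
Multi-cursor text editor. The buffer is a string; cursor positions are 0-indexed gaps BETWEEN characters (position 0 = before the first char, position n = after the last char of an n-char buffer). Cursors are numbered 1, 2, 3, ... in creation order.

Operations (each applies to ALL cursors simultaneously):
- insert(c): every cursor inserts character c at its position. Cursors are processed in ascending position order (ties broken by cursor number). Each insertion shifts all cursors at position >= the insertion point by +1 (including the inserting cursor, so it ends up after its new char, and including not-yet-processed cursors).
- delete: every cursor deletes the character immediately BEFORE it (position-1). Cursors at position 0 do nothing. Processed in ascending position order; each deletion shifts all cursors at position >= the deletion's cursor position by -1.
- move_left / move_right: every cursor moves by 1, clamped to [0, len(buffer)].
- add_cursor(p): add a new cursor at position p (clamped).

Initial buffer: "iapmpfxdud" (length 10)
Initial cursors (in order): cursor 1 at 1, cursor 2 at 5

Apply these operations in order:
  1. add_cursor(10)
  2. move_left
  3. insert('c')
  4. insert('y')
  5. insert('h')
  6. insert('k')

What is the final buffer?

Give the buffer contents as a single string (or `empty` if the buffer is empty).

Answer: cyhkiapmcyhkpfxducyhkd

Derivation:
After op 1 (add_cursor(10)): buffer="iapmpfxdud" (len 10), cursors c1@1 c2@5 c3@10, authorship ..........
After op 2 (move_left): buffer="iapmpfxdud" (len 10), cursors c1@0 c2@4 c3@9, authorship ..........
After op 3 (insert('c')): buffer="ciapmcpfxducd" (len 13), cursors c1@1 c2@6 c3@12, authorship 1....2.....3.
After op 4 (insert('y')): buffer="cyiapmcypfxducyd" (len 16), cursors c1@2 c2@8 c3@15, authorship 11....22.....33.
After op 5 (insert('h')): buffer="cyhiapmcyhpfxducyhd" (len 19), cursors c1@3 c2@10 c3@18, authorship 111....222.....333.
After op 6 (insert('k')): buffer="cyhkiapmcyhkpfxducyhkd" (len 22), cursors c1@4 c2@12 c3@21, authorship 1111....2222.....3333.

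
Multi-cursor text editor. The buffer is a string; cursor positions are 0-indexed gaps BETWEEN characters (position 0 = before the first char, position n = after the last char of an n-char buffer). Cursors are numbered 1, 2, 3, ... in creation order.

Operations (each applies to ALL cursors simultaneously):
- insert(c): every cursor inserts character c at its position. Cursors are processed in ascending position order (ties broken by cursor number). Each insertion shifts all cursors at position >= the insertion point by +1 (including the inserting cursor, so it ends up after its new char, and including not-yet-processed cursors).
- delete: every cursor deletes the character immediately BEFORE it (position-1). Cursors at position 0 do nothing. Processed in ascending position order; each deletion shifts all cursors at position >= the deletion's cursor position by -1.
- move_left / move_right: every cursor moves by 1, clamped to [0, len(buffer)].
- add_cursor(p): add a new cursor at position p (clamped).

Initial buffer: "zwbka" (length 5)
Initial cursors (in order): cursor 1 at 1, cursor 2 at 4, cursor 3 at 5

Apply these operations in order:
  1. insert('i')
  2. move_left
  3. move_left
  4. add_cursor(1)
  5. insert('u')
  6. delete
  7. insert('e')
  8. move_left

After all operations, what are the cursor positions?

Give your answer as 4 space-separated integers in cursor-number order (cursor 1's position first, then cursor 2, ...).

After op 1 (insert('i')): buffer="ziwbkiai" (len 8), cursors c1@2 c2@6 c3@8, authorship .1...2.3
After op 2 (move_left): buffer="ziwbkiai" (len 8), cursors c1@1 c2@5 c3@7, authorship .1...2.3
After op 3 (move_left): buffer="ziwbkiai" (len 8), cursors c1@0 c2@4 c3@6, authorship .1...2.3
After op 4 (add_cursor(1)): buffer="ziwbkiai" (len 8), cursors c1@0 c4@1 c2@4 c3@6, authorship .1...2.3
After op 5 (insert('u')): buffer="uzuiwbukiuai" (len 12), cursors c1@1 c4@3 c2@7 c3@10, authorship 1.41..2.23.3
After op 6 (delete): buffer="ziwbkiai" (len 8), cursors c1@0 c4@1 c2@4 c3@6, authorship .1...2.3
After op 7 (insert('e')): buffer="ezeiwbekieai" (len 12), cursors c1@1 c4@3 c2@7 c3@10, authorship 1.41..2.23.3
After op 8 (move_left): buffer="ezeiwbekieai" (len 12), cursors c1@0 c4@2 c2@6 c3@9, authorship 1.41..2.23.3

Answer: 0 6 9 2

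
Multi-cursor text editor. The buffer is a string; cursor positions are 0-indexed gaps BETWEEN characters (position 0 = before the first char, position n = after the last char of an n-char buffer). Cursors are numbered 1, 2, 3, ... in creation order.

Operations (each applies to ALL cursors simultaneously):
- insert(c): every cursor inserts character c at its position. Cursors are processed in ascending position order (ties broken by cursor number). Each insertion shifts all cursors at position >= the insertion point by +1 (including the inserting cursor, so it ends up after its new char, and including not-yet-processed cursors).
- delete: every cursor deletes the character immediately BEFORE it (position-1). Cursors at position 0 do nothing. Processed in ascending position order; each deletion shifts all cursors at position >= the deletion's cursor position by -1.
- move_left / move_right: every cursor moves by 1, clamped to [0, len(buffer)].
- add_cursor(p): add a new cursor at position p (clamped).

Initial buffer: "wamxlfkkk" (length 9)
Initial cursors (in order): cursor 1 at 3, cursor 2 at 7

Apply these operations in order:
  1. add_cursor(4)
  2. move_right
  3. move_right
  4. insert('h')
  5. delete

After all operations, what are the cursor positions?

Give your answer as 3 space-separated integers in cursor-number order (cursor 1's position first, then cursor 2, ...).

Answer: 5 9 6

Derivation:
After op 1 (add_cursor(4)): buffer="wamxlfkkk" (len 9), cursors c1@3 c3@4 c2@7, authorship .........
After op 2 (move_right): buffer="wamxlfkkk" (len 9), cursors c1@4 c3@5 c2@8, authorship .........
After op 3 (move_right): buffer="wamxlfkkk" (len 9), cursors c1@5 c3@6 c2@9, authorship .........
After op 4 (insert('h')): buffer="wamxlhfhkkkh" (len 12), cursors c1@6 c3@8 c2@12, authorship .....1.3...2
After op 5 (delete): buffer="wamxlfkkk" (len 9), cursors c1@5 c3@6 c2@9, authorship .........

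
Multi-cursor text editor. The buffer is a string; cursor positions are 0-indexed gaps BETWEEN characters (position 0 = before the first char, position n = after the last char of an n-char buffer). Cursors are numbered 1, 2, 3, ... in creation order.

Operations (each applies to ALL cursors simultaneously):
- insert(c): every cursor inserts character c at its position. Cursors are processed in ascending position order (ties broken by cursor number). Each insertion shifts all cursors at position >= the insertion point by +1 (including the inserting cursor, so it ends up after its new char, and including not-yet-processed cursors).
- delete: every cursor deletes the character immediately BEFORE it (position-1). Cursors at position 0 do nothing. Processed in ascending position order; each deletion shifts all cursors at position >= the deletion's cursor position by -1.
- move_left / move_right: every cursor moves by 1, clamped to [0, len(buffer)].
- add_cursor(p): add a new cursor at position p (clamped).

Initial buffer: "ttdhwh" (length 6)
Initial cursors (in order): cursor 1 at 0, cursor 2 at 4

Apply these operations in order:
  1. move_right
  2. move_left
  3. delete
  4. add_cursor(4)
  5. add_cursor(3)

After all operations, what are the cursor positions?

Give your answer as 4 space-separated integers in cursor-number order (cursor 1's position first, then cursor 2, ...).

After op 1 (move_right): buffer="ttdhwh" (len 6), cursors c1@1 c2@5, authorship ......
After op 2 (move_left): buffer="ttdhwh" (len 6), cursors c1@0 c2@4, authorship ......
After op 3 (delete): buffer="ttdwh" (len 5), cursors c1@0 c2@3, authorship .....
After op 4 (add_cursor(4)): buffer="ttdwh" (len 5), cursors c1@0 c2@3 c3@4, authorship .....
After op 5 (add_cursor(3)): buffer="ttdwh" (len 5), cursors c1@0 c2@3 c4@3 c3@4, authorship .....

Answer: 0 3 4 3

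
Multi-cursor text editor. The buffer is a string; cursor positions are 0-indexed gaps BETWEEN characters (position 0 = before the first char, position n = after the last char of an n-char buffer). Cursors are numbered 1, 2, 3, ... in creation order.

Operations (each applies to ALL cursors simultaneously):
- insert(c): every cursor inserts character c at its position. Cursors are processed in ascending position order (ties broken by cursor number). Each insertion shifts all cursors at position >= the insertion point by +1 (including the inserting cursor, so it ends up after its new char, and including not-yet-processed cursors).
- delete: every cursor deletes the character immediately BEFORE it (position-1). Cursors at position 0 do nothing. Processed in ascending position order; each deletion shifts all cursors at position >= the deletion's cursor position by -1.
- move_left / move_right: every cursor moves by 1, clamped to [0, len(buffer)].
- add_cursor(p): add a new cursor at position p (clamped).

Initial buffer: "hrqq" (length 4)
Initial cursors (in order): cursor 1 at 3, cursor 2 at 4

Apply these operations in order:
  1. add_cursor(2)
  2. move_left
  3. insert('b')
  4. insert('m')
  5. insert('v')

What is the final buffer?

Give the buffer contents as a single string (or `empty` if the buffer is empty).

After op 1 (add_cursor(2)): buffer="hrqq" (len 4), cursors c3@2 c1@3 c2@4, authorship ....
After op 2 (move_left): buffer="hrqq" (len 4), cursors c3@1 c1@2 c2@3, authorship ....
After op 3 (insert('b')): buffer="hbrbqbq" (len 7), cursors c3@2 c1@4 c2@6, authorship .3.1.2.
After op 4 (insert('m')): buffer="hbmrbmqbmq" (len 10), cursors c3@3 c1@6 c2@9, authorship .33.11.22.
After op 5 (insert('v')): buffer="hbmvrbmvqbmvq" (len 13), cursors c3@4 c1@8 c2@12, authorship .333.111.222.

Answer: hbmvrbmvqbmvq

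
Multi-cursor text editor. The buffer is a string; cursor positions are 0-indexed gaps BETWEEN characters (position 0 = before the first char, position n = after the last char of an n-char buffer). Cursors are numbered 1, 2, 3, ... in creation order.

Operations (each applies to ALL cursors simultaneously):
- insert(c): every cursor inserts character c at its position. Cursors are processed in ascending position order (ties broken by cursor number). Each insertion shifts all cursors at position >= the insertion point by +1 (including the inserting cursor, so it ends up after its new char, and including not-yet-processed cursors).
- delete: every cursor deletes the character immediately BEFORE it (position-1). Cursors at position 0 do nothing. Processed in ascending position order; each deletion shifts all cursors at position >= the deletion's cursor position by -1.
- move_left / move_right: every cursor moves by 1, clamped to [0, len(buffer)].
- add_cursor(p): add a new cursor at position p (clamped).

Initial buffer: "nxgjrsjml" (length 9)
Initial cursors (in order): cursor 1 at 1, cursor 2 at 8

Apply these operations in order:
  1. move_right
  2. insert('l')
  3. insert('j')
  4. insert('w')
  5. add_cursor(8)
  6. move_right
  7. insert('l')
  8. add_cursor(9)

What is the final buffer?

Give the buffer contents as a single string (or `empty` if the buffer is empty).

Answer: nxljwgljrsljmlljwl

Derivation:
After op 1 (move_right): buffer="nxgjrsjml" (len 9), cursors c1@2 c2@9, authorship .........
After op 2 (insert('l')): buffer="nxlgjrsjmll" (len 11), cursors c1@3 c2@11, authorship ..1.......2
After op 3 (insert('j')): buffer="nxljgjrsjmllj" (len 13), cursors c1@4 c2@13, authorship ..11.......22
After op 4 (insert('w')): buffer="nxljwgjrsjmlljw" (len 15), cursors c1@5 c2@15, authorship ..111.......222
After op 5 (add_cursor(8)): buffer="nxljwgjrsjmlljw" (len 15), cursors c1@5 c3@8 c2@15, authorship ..111.......222
After op 6 (move_right): buffer="nxljwgjrsjmlljw" (len 15), cursors c1@6 c3@9 c2@15, authorship ..111.......222
After op 7 (insert('l')): buffer="nxljwgljrsljmlljwl" (len 18), cursors c1@7 c3@11 c2@18, authorship ..111.1...3...2222
After op 8 (add_cursor(9)): buffer="nxljwgljrsljmlljwl" (len 18), cursors c1@7 c4@9 c3@11 c2@18, authorship ..111.1...3...2222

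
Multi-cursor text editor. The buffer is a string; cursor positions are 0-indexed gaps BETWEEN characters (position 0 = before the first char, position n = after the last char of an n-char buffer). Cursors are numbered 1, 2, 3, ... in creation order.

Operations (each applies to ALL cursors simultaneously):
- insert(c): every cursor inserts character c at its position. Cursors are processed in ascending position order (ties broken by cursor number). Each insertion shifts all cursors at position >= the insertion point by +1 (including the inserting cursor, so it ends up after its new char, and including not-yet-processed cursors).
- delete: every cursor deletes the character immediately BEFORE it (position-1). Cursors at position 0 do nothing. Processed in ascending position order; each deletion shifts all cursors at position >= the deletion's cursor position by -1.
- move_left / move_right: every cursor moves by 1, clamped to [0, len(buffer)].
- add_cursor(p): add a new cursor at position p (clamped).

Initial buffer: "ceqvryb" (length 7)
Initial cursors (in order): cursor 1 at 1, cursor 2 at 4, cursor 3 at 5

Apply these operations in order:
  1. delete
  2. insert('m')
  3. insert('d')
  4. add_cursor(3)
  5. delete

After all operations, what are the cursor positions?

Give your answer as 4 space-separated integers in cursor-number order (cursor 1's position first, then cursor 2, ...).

After op 1 (delete): buffer="eqyb" (len 4), cursors c1@0 c2@2 c3@2, authorship ....
After op 2 (insert('m')): buffer="meqmmyb" (len 7), cursors c1@1 c2@5 c3@5, authorship 1..23..
After op 3 (insert('d')): buffer="mdeqmmddyb" (len 10), cursors c1@2 c2@8 c3@8, authorship 11..2323..
After op 4 (add_cursor(3)): buffer="mdeqmmddyb" (len 10), cursors c1@2 c4@3 c2@8 c3@8, authorship 11..2323..
After op 5 (delete): buffer="mqmmyb" (len 6), cursors c1@1 c4@1 c2@4 c3@4, authorship 1.23..

Answer: 1 4 4 1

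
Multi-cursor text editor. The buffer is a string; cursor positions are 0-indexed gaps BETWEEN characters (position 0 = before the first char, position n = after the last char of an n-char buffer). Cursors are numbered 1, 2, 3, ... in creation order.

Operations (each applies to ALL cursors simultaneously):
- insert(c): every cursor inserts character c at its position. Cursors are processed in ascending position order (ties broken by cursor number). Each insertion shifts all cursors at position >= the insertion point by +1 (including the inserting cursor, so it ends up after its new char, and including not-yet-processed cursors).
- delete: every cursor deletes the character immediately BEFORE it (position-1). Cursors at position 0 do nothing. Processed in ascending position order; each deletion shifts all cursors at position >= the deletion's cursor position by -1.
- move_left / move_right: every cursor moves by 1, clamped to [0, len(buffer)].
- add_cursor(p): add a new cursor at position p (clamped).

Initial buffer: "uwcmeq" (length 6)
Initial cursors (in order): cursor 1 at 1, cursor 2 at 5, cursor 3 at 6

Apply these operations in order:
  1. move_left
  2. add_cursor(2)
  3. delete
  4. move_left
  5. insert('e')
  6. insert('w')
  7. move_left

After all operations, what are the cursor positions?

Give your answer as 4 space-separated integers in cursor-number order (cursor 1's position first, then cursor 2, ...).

Answer: 3 8 8 3

Derivation:
After op 1 (move_left): buffer="uwcmeq" (len 6), cursors c1@0 c2@4 c3@5, authorship ......
After op 2 (add_cursor(2)): buffer="uwcmeq" (len 6), cursors c1@0 c4@2 c2@4 c3@5, authorship ......
After op 3 (delete): buffer="ucq" (len 3), cursors c1@0 c4@1 c2@2 c3@2, authorship ...
After op 4 (move_left): buffer="ucq" (len 3), cursors c1@0 c4@0 c2@1 c3@1, authorship ...
After op 5 (insert('e')): buffer="eeueecq" (len 7), cursors c1@2 c4@2 c2@5 c3@5, authorship 14.23..
After op 6 (insert('w')): buffer="eewwueewwcq" (len 11), cursors c1@4 c4@4 c2@9 c3@9, authorship 1414.2323..
After op 7 (move_left): buffer="eewwueewwcq" (len 11), cursors c1@3 c4@3 c2@8 c3@8, authorship 1414.2323..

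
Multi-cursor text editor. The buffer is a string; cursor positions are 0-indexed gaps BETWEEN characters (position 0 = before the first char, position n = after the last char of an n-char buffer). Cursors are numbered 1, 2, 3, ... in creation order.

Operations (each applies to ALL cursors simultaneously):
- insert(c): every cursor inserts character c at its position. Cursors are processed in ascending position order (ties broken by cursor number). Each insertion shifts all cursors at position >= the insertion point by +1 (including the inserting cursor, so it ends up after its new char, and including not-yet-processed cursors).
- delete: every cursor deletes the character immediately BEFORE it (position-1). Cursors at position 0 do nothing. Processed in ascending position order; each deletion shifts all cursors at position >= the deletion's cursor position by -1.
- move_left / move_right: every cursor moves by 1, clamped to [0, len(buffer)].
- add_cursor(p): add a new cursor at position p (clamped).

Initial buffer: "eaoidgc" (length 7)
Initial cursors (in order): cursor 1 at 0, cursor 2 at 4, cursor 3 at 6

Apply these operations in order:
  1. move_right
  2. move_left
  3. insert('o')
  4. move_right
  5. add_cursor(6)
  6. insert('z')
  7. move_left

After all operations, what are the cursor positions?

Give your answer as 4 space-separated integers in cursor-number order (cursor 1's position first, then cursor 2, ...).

Answer: 2 9 13 7

Derivation:
After op 1 (move_right): buffer="eaoidgc" (len 7), cursors c1@1 c2@5 c3@7, authorship .......
After op 2 (move_left): buffer="eaoidgc" (len 7), cursors c1@0 c2@4 c3@6, authorship .......
After op 3 (insert('o')): buffer="oeaoiodgoc" (len 10), cursors c1@1 c2@6 c3@9, authorship 1....2..3.
After op 4 (move_right): buffer="oeaoiodgoc" (len 10), cursors c1@2 c2@7 c3@10, authorship 1....2..3.
After op 5 (add_cursor(6)): buffer="oeaoiodgoc" (len 10), cursors c1@2 c4@6 c2@7 c3@10, authorship 1....2..3.
After op 6 (insert('z')): buffer="oezaoiozdzgocz" (len 14), cursors c1@3 c4@8 c2@10 c3@14, authorship 1.1...24.2.3.3
After op 7 (move_left): buffer="oezaoiozdzgocz" (len 14), cursors c1@2 c4@7 c2@9 c3@13, authorship 1.1...24.2.3.3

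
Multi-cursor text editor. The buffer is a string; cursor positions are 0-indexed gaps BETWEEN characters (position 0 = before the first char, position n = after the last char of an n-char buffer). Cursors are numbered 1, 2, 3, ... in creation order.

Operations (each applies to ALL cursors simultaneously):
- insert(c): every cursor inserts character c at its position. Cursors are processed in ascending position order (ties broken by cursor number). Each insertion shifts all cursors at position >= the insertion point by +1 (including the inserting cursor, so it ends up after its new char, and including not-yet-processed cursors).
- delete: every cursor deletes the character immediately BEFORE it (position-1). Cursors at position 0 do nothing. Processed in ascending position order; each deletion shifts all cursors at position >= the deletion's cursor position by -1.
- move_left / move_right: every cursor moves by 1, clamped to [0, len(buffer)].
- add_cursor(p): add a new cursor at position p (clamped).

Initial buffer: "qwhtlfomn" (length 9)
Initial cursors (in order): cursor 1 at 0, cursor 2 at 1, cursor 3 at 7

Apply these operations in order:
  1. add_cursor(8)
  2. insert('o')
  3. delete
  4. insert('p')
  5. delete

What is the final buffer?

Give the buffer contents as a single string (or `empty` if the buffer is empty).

After op 1 (add_cursor(8)): buffer="qwhtlfomn" (len 9), cursors c1@0 c2@1 c3@7 c4@8, authorship .........
After op 2 (insert('o')): buffer="oqowhtlfoomon" (len 13), cursors c1@1 c2@3 c3@10 c4@12, authorship 1.2......3.4.
After op 3 (delete): buffer="qwhtlfomn" (len 9), cursors c1@0 c2@1 c3@7 c4@8, authorship .........
After op 4 (insert('p')): buffer="pqpwhtlfopmpn" (len 13), cursors c1@1 c2@3 c3@10 c4@12, authorship 1.2......3.4.
After op 5 (delete): buffer="qwhtlfomn" (len 9), cursors c1@0 c2@1 c3@7 c4@8, authorship .........

Answer: qwhtlfomn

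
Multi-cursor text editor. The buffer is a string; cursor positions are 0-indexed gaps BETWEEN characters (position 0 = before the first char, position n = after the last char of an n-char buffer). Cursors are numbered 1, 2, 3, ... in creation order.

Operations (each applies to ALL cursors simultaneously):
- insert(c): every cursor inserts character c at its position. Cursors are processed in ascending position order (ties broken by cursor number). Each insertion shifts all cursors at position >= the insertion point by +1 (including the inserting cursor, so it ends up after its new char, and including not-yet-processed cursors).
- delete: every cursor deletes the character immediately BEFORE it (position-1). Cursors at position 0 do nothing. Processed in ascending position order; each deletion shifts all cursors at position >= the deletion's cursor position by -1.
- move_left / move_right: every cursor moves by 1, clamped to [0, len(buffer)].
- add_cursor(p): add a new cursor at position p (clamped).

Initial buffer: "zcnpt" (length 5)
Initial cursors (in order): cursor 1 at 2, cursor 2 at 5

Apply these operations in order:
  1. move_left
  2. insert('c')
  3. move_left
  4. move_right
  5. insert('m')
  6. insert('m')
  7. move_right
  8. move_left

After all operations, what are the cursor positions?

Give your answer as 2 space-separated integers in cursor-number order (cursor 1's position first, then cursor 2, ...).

Answer: 4 10

Derivation:
After op 1 (move_left): buffer="zcnpt" (len 5), cursors c1@1 c2@4, authorship .....
After op 2 (insert('c')): buffer="zccnpct" (len 7), cursors c1@2 c2@6, authorship .1...2.
After op 3 (move_left): buffer="zccnpct" (len 7), cursors c1@1 c2@5, authorship .1...2.
After op 4 (move_right): buffer="zccnpct" (len 7), cursors c1@2 c2@6, authorship .1...2.
After op 5 (insert('m')): buffer="zcmcnpcmt" (len 9), cursors c1@3 c2@8, authorship .11...22.
After op 6 (insert('m')): buffer="zcmmcnpcmmt" (len 11), cursors c1@4 c2@10, authorship .111...222.
After op 7 (move_right): buffer="zcmmcnpcmmt" (len 11), cursors c1@5 c2@11, authorship .111...222.
After op 8 (move_left): buffer="zcmmcnpcmmt" (len 11), cursors c1@4 c2@10, authorship .111...222.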